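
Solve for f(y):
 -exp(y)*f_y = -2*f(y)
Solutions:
 f(y) = C1*exp(-2*exp(-y))


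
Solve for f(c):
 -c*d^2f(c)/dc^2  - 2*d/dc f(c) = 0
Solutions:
 f(c) = C1 + C2/c


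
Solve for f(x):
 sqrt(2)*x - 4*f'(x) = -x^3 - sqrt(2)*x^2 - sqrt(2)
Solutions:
 f(x) = C1 + x^4/16 + sqrt(2)*x^3/12 + sqrt(2)*x^2/8 + sqrt(2)*x/4


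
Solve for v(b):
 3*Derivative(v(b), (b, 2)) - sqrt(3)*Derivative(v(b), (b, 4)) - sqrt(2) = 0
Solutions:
 v(b) = C1 + C2*b + C3*exp(-3^(1/4)*b) + C4*exp(3^(1/4)*b) + sqrt(2)*b^2/6


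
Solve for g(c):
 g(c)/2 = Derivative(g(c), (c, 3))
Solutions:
 g(c) = C3*exp(2^(2/3)*c/2) + (C1*sin(2^(2/3)*sqrt(3)*c/4) + C2*cos(2^(2/3)*sqrt(3)*c/4))*exp(-2^(2/3)*c/4)


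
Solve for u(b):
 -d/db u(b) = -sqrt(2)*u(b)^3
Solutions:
 u(b) = -sqrt(2)*sqrt(-1/(C1 + sqrt(2)*b))/2
 u(b) = sqrt(2)*sqrt(-1/(C1 + sqrt(2)*b))/2


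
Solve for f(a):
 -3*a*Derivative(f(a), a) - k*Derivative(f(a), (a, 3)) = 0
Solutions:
 f(a) = C1 + Integral(C2*airyai(3^(1/3)*a*(-1/k)^(1/3)) + C3*airybi(3^(1/3)*a*(-1/k)^(1/3)), a)


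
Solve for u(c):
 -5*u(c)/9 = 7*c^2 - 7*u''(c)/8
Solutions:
 u(c) = C1*exp(-2*sqrt(70)*c/21) + C2*exp(2*sqrt(70)*c/21) - 63*c^2/5 - 3969/100


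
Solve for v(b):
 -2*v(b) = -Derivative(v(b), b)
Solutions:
 v(b) = C1*exp(2*b)


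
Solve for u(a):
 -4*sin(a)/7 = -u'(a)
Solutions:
 u(a) = C1 - 4*cos(a)/7


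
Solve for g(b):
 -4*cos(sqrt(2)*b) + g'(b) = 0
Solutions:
 g(b) = C1 + 2*sqrt(2)*sin(sqrt(2)*b)


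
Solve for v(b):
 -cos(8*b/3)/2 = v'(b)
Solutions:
 v(b) = C1 - 3*sin(8*b/3)/16


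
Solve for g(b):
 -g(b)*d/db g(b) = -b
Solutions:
 g(b) = -sqrt(C1 + b^2)
 g(b) = sqrt(C1 + b^2)


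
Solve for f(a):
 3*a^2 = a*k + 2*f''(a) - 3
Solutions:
 f(a) = C1 + C2*a + a^4/8 - a^3*k/12 + 3*a^2/4


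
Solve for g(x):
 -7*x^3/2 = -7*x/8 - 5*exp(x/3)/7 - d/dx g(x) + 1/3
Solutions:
 g(x) = C1 + 7*x^4/8 - 7*x^2/16 + x/3 - 15*exp(x/3)/7


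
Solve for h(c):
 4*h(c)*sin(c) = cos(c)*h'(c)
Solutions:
 h(c) = C1/cos(c)^4


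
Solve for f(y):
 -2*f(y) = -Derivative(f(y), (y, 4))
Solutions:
 f(y) = C1*exp(-2^(1/4)*y) + C2*exp(2^(1/4)*y) + C3*sin(2^(1/4)*y) + C4*cos(2^(1/4)*y)


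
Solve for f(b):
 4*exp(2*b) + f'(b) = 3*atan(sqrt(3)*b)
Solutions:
 f(b) = C1 + 3*b*atan(sqrt(3)*b) - 2*exp(2*b) - sqrt(3)*log(3*b^2 + 1)/2


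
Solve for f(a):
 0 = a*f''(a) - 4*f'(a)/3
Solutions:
 f(a) = C1 + C2*a^(7/3)


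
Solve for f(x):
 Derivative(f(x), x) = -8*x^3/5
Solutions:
 f(x) = C1 - 2*x^4/5


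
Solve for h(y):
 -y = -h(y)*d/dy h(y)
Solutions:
 h(y) = -sqrt(C1 + y^2)
 h(y) = sqrt(C1 + y^2)


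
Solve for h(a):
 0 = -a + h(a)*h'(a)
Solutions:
 h(a) = -sqrt(C1 + a^2)
 h(a) = sqrt(C1 + a^2)


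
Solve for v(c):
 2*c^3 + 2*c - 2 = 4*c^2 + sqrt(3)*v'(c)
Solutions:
 v(c) = C1 + sqrt(3)*c^4/6 - 4*sqrt(3)*c^3/9 + sqrt(3)*c^2/3 - 2*sqrt(3)*c/3


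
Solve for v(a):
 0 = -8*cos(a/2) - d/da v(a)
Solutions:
 v(a) = C1 - 16*sin(a/2)


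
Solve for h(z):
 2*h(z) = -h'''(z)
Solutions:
 h(z) = C3*exp(-2^(1/3)*z) + (C1*sin(2^(1/3)*sqrt(3)*z/2) + C2*cos(2^(1/3)*sqrt(3)*z/2))*exp(2^(1/3)*z/2)


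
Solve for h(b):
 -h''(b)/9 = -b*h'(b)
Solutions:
 h(b) = C1 + C2*erfi(3*sqrt(2)*b/2)


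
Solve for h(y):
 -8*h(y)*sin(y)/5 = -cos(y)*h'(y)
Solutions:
 h(y) = C1/cos(y)^(8/5)


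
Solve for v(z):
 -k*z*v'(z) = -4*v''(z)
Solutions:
 v(z) = Piecewise((-sqrt(2)*sqrt(pi)*C1*erf(sqrt(2)*z*sqrt(-k)/4)/sqrt(-k) - C2, (k > 0) | (k < 0)), (-C1*z - C2, True))


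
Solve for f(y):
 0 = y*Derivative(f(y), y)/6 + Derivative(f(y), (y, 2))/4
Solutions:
 f(y) = C1 + C2*erf(sqrt(3)*y/3)


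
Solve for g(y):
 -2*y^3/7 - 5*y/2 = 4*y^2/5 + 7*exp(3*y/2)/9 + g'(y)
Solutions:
 g(y) = C1 - y^4/14 - 4*y^3/15 - 5*y^2/4 - 14*exp(3*y/2)/27


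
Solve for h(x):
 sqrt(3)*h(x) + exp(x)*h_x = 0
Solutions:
 h(x) = C1*exp(sqrt(3)*exp(-x))


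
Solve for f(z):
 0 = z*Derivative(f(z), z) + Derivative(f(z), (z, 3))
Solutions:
 f(z) = C1 + Integral(C2*airyai(-z) + C3*airybi(-z), z)


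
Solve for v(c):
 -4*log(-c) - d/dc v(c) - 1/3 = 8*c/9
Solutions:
 v(c) = C1 - 4*c^2/9 - 4*c*log(-c) + 11*c/3


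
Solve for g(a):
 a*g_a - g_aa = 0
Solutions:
 g(a) = C1 + C2*erfi(sqrt(2)*a/2)


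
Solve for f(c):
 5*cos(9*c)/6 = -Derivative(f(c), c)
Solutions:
 f(c) = C1 - 5*sin(9*c)/54


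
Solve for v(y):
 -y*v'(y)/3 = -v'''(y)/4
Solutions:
 v(y) = C1 + Integral(C2*airyai(6^(2/3)*y/3) + C3*airybi(6^(2/3)*y/3), y)


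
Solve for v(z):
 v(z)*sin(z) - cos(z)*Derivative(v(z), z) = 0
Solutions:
 v(z) = C1/cos(z)


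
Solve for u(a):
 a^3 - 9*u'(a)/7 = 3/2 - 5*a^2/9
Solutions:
 u(a) = C1 + 7*a^4/36 + 35*a^3/243 - 7*a/6


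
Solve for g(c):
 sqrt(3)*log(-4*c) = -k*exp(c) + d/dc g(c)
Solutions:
 g(c) = C1 + sqrt(3)*c*log(-c) + sqrt(3)*c*(-1 + 2*log(2)) + k*exp(c)


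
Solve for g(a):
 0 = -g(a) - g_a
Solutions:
 g(a) = C1*exp(-a)


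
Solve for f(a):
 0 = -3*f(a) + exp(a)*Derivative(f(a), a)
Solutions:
 f(a) = C1*exp(-3*exp(-a))


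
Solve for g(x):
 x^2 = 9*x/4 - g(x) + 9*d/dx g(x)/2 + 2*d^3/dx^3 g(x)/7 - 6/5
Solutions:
 g(x) = C1*exp(7^(1/3)*x*(-(2 + sqrt(193))^(1/3) + 3*7^(1/3)/(2 + sqrt(193))^(1/3))/4)*sin(sqrt(3)*7^(1/3)*x*(3*7^(1/3)/(2 + sqrt(193))^(1/3) + (2 + sqrt(193))^(1/3))/4) + C2*exp(7^(1/3)*x*(-(2 + sqrt(193))^(1/3) + 3*7^(1/3)/(2 + sqrt(193))^(1/3))/4)*cos(sqrt(3)*7^(1/3)*x*(3*7^(1/3)/(2 + sqrt(193))^(1/3) + (2 + sqrt(193))^(1/3))/4) + C3*exp(-7^(1/3)*x*(-(2 + sqrt(193))^(1/3) + 3*7^(1/3)/(2 + sqrt(193))^(1/3))/2) - x^2 - 27*x/4 - 1263/40


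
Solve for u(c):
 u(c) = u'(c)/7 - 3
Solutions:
 u(c) = C1*exp(7*c) - 3


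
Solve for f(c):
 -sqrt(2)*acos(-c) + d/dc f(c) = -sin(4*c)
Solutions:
 f(c) = C1 + sqrt(2)*(c*acos(-c) + sqrt(1 - c^2)) + cos(4*c)/4


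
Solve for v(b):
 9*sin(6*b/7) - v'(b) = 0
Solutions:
 v(b) = C1 - 21*cos(6*b/7)/2


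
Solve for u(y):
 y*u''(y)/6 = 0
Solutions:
 u(y) = C1 + C2*y


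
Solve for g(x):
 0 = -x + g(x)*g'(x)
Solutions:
 g(x) = -sqrt(C1 + x^2)
 g(x) = sqrt(C1 + x^2)


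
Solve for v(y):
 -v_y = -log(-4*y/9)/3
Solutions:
 v(y) = C1 + y*log(-y)/3 + y*(-2*log(3) - 1 + 2*log(2))/3


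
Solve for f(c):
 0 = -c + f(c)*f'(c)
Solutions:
 f(c) = -sqrt(C1 + c^2)
 f(c) = sqrt(C1 + c^2)


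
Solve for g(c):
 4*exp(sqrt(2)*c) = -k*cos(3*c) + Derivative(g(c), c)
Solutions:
 g(c) = C1 + k*sin(3*c)/3 + 2*sqrt(2)*exp(sqrt(2)*c)


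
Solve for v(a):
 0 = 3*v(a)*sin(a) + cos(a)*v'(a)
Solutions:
 v(a) = C1*cos(a)^3


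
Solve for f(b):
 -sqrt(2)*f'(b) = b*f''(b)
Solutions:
 f(b) = C1 + C2*b^(1 - sqrt(2))


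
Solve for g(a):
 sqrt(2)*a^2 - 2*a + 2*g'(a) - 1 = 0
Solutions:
 g(a) = C1 - sqrt(2)*a^3/6 + a^2/2 + a/2


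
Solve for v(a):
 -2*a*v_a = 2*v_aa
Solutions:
 v(a) = C1 + C2*erf(sqrt(2)*a/2)


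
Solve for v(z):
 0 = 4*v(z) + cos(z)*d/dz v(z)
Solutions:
 v(z) = C1*(sin(z)^2 - 2*sin(z) + 1)/(sin(z)^2 + 2*sin(z) + 1)


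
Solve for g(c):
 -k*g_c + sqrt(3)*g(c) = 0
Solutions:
 g(c) = C1*exp(sqrt(3)*c/k)


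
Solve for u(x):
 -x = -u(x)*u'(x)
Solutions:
 u(x) = -sqrt(C1 + x^2)
 u(x) = sqrt(C1 + x^2)


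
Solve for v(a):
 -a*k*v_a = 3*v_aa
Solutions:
 v(a) = Piecewise((-sqrt(6)*sqrt(pi)*C1*erf(sqrt(6)*a*sqrt(k)/6)/(2*sqrt(k)) - C2, (k > 0) | (k < 0)), (-C1*a - C2, True))


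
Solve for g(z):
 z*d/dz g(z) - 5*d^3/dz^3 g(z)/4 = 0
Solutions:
 g(z) = C1 + Integral(C2*airyai(10^(2/3)*z/5) + C3*airybi(10^(2/3)*z/5), z)


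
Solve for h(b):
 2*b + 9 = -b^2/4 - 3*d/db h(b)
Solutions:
 h(b) = C1 - b^3/36 - b^2/3 - 3*b


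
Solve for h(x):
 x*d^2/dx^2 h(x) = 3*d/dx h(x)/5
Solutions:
 h(x) = C1 + C2*x^(8/5)


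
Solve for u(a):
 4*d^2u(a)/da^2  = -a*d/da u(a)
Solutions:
 u(a) = C1 + C2*erf(sqrt(2)*a/4)


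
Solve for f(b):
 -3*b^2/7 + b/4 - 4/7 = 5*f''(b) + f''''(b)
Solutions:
 f(b) = C1 + C2*b + C3*sin(sqrt(5)*b) + C4*cos(sqrt(5)*b) - b^4/140 + b^3/120 - b^2/25


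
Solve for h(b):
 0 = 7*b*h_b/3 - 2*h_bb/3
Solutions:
 h(b) = C1 + C2*erfi(sqrt(7)*b/2)


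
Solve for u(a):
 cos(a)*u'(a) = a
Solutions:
 u(a) = C1 + Integral(a/cos(a), a)


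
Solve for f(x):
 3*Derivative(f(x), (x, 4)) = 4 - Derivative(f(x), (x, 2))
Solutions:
 f(x) = C1 + C2*x + C3*sin(sqrt(3)*x/3) + C4*cos(sqrt(3)*x/3) + 2*x^2


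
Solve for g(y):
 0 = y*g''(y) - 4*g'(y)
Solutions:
 g(y) = C1 + C2*y^5


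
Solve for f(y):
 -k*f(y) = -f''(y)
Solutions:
 f(y) = C1*exp(-sqrt(k)*y) + C2*exp(sqrt(k)*y)


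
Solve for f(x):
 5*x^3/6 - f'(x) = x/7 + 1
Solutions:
 f(x) = C1 + 5*x^4/24 - x^2/14 - x


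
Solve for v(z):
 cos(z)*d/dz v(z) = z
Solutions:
 v(z) = C1 + Integral(z/cos(z), z)


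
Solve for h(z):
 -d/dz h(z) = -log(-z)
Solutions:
 h(z) = C1 + z*log(-z) - z


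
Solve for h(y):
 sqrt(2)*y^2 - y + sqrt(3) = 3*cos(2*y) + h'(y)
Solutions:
 h(y) = C1 + sqrt(2)*y^3/3 - y^2/2 + sqrt(3)*y - 3*sin(2*y)/2


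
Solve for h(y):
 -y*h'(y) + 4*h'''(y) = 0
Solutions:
 h(y) = C1 + Integral(C2*airyai(2^(1/3)*y/2) + C3*airybi(2^(1/3)*y/2), y)


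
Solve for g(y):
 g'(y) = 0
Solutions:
 g(y) = C1


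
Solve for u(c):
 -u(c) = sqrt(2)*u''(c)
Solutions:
 u(c) = C1*sin(2^(3/4)*c/2) + C2*cos(2^(3/4)*c/2)


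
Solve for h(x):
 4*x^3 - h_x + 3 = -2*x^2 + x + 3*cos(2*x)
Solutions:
 h(x) = C1 + x^4 + 2*x^3/3 - x^2/2 + 3*x - 3*sin(x)*cos(x)


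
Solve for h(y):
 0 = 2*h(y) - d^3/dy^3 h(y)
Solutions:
 h(y) = C3*exp(2^(1/3)*y) + (C1*sin(2^(1/3)*sqrt(3)*y/2) + C2*cos(2^(1/3)*sqrt(3)*y/2))*exp(-2^(1/3)*y/2)


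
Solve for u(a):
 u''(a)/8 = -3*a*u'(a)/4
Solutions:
 u(a) = C1 + C2*erf(sqrt(3)*a)


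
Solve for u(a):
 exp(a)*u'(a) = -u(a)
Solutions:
 u(a) = C1*exp(exp(-a))


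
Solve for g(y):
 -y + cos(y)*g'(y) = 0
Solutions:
 g(y) = C1 + Integral(y/cos(y), y)


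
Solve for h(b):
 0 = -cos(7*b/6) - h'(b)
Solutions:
 h(b) = C1 - 6*sin(7*b/6)/7


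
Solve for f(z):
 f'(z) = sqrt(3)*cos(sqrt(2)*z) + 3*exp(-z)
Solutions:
 f(z) = C1 + sqrt(6)*sin(sqrt(2)*z)/2 - 3*exp(-z)


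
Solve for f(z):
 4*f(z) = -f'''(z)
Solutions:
 f(z) = C3*exp(-2^(2/3)*z) + (C1*sin(2^(2/3)*sqrt(3)*z/2) + C2*cos(2^(2/3)*sqrt(3)*z/2))*exp(2^(2/3)*z/2)


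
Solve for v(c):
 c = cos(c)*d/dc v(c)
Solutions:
 v(c) = C1 + Integral(c/cos(c), c)


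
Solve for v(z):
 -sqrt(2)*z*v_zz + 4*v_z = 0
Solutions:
 v(z) = C1 + C2*z^(1 + 2*sqrt(2))


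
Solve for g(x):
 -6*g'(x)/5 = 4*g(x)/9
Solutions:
 g(x) = C1*exp(-10*x/27)


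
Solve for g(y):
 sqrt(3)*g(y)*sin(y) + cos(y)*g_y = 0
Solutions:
 g(y) = C1*cos(y)^(sqrt(3))


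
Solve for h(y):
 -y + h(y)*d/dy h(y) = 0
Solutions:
 h(y) = -sqrt(C1 + y^2)
 h(y) = sqrt(C1 + y^2)


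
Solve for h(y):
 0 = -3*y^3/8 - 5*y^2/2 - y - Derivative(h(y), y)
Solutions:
 h(y) = C1 - 3*y^4/32 - 5*y^3/6 - y^2/2


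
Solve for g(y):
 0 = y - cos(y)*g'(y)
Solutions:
 g(y) = C1 + Integral(y/cos(y), y)


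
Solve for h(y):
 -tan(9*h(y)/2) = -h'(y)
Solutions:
 h(y) = -2*asin(C1*exp(9*y/2))/9 + 2*pi/9
 h(y) = 2*asin(C1*exp(9*y/2))/9


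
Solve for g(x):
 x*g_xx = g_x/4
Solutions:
 g(x) = C1 + C2*x^(5/4)


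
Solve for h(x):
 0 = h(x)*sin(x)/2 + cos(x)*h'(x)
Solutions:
 h(x) = C1*sqrt(cos(x))


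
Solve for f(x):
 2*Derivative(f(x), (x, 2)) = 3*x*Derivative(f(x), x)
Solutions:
 f(x) = C1 + C2*erfi(sqrt(3)*x/2)


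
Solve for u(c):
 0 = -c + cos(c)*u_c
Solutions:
 u(c) = C1 + Integral(c/cos(c), c)


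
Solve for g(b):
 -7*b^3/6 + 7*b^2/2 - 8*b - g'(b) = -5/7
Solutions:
 g(b) = C1 - 7*b^4/24 + 7*b^3/6 - 4*b^2 + 5*b/7


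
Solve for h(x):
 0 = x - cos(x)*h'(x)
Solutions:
 h(x) = C1 + Integral(x/cos(x), x)


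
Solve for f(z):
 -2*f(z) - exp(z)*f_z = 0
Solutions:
 f(z) = C1*exp(2*exp(-z))


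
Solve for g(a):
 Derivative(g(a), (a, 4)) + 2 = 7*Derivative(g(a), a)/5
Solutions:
 g(a) = C1 + C4*exp(5^(2/3)*7^(1/3)*a/5) + 10*a/7 + (C2*sin(sqrt(3)*5^(2/3)*7^(1/3)*a/10) + C3*cos(sqrt(3)*5^(2/3)*7^(1/3)*a/10))*exp(-5^(2/3)*7^(1/3)*a/10)


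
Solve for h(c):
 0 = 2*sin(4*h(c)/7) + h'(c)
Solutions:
 2*c + 7*log(cos(4*h(c)/7) - 1)/8 - 7*log(cos(4*h(c)/7) + 1)/8 = C1


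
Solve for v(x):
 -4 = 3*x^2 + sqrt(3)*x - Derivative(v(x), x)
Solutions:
 v(x) = C1 + x^3 + sqrt(3)*x^2/2 + 4*x


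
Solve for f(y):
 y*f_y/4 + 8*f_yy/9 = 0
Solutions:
 f(y) = C1 + C2*erf(3*y/8)


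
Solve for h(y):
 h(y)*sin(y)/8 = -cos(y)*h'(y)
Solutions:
 h(y) = C1*cos(y)^(1/8)


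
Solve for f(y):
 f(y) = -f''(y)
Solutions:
 f(y) = C1*sin(y) + C2*cos(y)


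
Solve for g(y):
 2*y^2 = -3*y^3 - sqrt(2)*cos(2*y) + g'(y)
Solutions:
 g(y) = C1 + 3*y^4/4 + 2*y^3/3 + sqrt(2)*sin(2*y)/2


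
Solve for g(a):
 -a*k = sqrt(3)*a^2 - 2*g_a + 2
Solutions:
 g(a) = C1 + sqrt(3)*a^3/6 + a^2*k/4 + a


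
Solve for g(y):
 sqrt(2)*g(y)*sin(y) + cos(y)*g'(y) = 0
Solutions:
 g(y) = C1*cos(y)^(sqrt(2))


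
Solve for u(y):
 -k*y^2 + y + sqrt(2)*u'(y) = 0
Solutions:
 u(y) = C1 + sqrt(2)*k*y^3/6 - sqrt(2)*y^2/4


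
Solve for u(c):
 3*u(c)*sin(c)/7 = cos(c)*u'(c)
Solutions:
 u(c) = C1/cos(c)^(3/7)


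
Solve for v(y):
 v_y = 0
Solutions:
 v(y) = C1


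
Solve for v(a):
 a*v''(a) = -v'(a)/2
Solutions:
 v(a) = C1 + C2*sqrt(a)


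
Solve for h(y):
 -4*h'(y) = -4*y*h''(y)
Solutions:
 h(y) = C1 + C2*y^2


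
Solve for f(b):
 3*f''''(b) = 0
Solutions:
 f(b) = C1 + C2*b + C3*b^2 + C4*b^3


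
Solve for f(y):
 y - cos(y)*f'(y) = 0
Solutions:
 f(y) = C1 + Integral(y/cos(y), y)


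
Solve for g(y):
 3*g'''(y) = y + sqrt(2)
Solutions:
 g(y) = C1 + C2*y + C3*y^2 + y^4/72 + sqrt(2)*y^3/18


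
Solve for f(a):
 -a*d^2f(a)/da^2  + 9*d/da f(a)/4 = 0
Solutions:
 f(a) = C1 + C2*a^(13/4)


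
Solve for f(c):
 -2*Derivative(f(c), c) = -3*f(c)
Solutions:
 f(c) = C1*exp(3*c/2)


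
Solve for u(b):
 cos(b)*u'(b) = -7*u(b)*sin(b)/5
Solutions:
 u(b) = C1*cos(b)^(7/5)


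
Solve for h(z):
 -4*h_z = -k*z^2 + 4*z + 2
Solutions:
 h(z) = C1 + k*z^3/12 - z^2/2 - z/2


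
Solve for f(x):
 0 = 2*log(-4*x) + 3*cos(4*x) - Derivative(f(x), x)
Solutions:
 f(x) = C1 + 2*x*log(-x) - 2*x + 4*x*log(2) + 3*sin(4*x)/4


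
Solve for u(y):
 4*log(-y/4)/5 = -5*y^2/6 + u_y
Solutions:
 u(y) = C1 + 5*y^3/18 + 4*y*log(-y)/5 + 4*y*(-2*log(2) - 1)/5


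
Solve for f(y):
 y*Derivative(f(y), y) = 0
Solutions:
 f(y) = C1


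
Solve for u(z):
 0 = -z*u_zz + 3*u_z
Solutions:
 u(z) = C1 + C2*z^4


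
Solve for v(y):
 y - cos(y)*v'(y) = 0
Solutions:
 v(y) = C1 + Integral(y/cos(y), y)


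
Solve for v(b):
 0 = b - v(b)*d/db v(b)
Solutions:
 v(b) = -sqrt(C1 + b^2)
 v(b) = sqrt(C1 + b^2)


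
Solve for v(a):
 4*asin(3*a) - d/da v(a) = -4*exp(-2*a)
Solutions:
 v(a) = C1 + 4*a*asin(3*a) + 4*sqrt(1 - 9*a^2)/3 - 2*exp(-2*a)


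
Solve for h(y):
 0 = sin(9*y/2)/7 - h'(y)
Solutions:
 h(y) = C1 - 2*cos(9*y/2)/63


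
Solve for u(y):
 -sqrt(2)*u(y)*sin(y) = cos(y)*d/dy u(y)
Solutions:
 u(y) = C1*cos(y)^(sqrt(2))


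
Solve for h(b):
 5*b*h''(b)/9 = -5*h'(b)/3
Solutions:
 h(b) = C1 + C2/b^2


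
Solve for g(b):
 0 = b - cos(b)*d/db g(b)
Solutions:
 g(b) = C1 + Integral(b/cos(b), b)


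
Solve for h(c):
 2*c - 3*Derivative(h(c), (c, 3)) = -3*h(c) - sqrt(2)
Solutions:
 h(c) = C3*exp(c) - 2*c/3 + (C1*sin(sqrt(3)*c/2) + C2*cos(sqrt(3)*c/2))*exp(-c/2) - sqrt(2)/3


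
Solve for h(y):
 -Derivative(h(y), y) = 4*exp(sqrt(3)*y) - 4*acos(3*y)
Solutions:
 h(y) = C1 + 4*y*acos(3*y) - 4*sqrt(1 - 9*y^2)/3 - 4*sqrt(3)*exp(sqrt(3)*y)/3


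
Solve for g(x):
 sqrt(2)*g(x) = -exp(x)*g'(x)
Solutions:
 g(x) = C1*exp(sqrt(2)*exp(-x))


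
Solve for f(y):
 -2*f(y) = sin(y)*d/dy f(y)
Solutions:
 f(y) = C1*(cos(y) + 1)/(cos(y) - 1)


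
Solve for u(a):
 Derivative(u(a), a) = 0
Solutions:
 u(a) = C1


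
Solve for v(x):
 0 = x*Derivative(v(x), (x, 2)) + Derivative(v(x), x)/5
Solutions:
 v(x) = C1 + C2*x^(4/5)


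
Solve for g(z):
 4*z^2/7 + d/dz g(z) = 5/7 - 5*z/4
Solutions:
 g(z) = C1 - 4*z^3/21 - 5*z^2/8 + 5*z/7


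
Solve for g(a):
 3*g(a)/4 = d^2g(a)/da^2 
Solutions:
 g(a) = C1*exp(-sqrt(3)*a/2) + C2*exp(sqrt(3)*a/2)


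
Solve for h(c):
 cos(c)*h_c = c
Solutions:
 h(c) = C1 + Integral(c/cos(c), c)


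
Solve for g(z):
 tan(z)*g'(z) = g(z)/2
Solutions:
 g(z) = C1*sqrt(sin(z))


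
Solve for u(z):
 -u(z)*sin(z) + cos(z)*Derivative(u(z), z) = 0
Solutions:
 u(z) = C1/cos(z)


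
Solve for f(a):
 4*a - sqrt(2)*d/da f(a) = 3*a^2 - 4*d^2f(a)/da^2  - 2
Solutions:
 f(a) = C1 + C2*exp(sqrt(2)*a/4) - sqrt(2)*a^3/2 - 6*a^2 + sqrt(2)*a^2 - 23*sqrt(2)*a + 8*a


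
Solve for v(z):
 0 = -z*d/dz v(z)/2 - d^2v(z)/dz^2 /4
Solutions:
 v(z) = C1 + C2*erf(z)


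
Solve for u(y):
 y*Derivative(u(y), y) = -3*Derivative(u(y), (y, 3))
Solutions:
 u(y) = C1 + Integral(C2*airyai(-3^(2/3)*y/3) + C3*airybi(-3^(2/3)*y/3), y)


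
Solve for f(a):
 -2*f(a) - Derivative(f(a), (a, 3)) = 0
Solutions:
 f(a) = C3*exp(-2^(1/3)*a) + (C1*sin(2^(1/3)*sqrt(3)*a/2) + C2*cos(2^(1/3)*sqrt(3)*a/2))*exp(2^(1/3)*a/2)


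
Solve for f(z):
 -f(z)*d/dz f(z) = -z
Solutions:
 f(z) = -sqrt(C1 + z^2)
 f(z) = sqrt(C1 + z^2)


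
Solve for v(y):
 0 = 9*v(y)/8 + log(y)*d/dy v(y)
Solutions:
 v(y) = C1*exp(-9*li(y)/8)


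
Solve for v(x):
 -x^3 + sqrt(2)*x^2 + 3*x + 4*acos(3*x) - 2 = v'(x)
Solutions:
 v(x) = C1 - x^4/4 + sqrt(2)*x^3/3 + 3*x^2/2 + 4*x*acos(3*x) - 2*x - 4*sqrt(1 - 9*x^2)/3


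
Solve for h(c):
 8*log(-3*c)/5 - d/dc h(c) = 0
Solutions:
 h(c) = C1 + 8*c*log(-c)/5 + 8*c*(-1 + log(3))/5


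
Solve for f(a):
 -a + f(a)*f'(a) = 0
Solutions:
 f(a) = -sqrt(C1 + a^2)
 f(a) = sqrt(C1 + a^2)


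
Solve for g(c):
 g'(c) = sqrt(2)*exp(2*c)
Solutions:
 g(c) = C1 + sqrt(2)*exp(2*c)/2


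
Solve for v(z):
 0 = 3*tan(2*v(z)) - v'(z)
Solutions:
 v(z) = -asin(C1*exp(6*z))/2 + pi/2
 v(z) = asin(C1*exp(6*z))/2


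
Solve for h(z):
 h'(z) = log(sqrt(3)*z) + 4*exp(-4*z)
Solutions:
 h(z) = C1 + z*log(z) + z*(-1 + log(3)/2) - exp(-4*z)


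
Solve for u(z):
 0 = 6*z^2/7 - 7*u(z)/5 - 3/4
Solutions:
 u(z) = 30*z^2/49 - 15/28


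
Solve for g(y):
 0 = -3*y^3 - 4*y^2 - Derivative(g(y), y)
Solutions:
 g(y) = C1 - 3*y^4/4 - 4*y^3/3


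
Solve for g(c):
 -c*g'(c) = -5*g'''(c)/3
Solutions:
 g(c) = C1 + Integral(C2*airyai(3^(1/3)*5^(2/3)*c/5) + C3*airybi(3^(1/3)*5^(2/3)*c/5), c)


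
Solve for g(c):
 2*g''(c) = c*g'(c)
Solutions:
 g(c) = C1 + C2*erfi(c/2)


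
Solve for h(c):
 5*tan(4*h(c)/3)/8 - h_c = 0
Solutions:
 h(c) = -3*asin(C1*exp(5*c/6))/4 + 3*pi/4
 h(c) = 3*asin(C1*exp(5*c/6))/4


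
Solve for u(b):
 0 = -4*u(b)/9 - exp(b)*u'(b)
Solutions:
 u(b) = C1*exp(4*exp(-b)/9)


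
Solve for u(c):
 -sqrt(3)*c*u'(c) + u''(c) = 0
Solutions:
 u(c) = C1 + C2*erfi(sqrt(2)*3^(1/4)*c/2)


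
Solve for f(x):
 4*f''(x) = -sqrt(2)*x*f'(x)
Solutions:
 f(x) = C1 + C2*erf(2^(3/4)*x/4)


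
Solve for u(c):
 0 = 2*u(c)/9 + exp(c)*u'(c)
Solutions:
 u(c) = C1*exp(2*exp(-c)/9)


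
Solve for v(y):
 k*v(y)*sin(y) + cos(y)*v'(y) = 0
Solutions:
 v(y) = C1*exp(k*log(cos(y)))


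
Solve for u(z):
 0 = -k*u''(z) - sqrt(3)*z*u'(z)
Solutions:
 u(z) = C1 + C2*sqrt(k)*erf(sqrt(2)*3^(1/4)*z*sqrt(1/k)/2)


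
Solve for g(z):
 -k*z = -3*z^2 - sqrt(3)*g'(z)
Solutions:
 g(z) = C1 + sqrt(3)*k*z^2/6 - sqrt(3)*z^3/3


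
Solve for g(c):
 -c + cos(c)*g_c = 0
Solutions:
 g(c) = C1 + Integral(c/cos(c), c)


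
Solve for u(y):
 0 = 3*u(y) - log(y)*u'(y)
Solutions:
 u(y) = C1*exp(3*li(y))


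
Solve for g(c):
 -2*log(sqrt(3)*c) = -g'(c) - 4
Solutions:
 g(c) = C1 + 2*c*log(c) - 6*c + c*log(3)


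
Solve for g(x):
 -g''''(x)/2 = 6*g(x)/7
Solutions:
 g(x) = (C1*sin(3^(1/4)*7^(3/4)*x/7) + C2*cos(3^(1/4)*7^(3/4)*x/7))*exp(-3^(1/4)*7^(3/4)*x/7) + (C3*sin(3^(1/4)*7^(3/4)*x/7) + C4*cos(3^(1/4)*7^(3/4)*x/7))*exp(3^(1/4)*7^(3/4)*x/7)


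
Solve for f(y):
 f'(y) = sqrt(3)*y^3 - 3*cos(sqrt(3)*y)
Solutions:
 f(y) = C1 + sqrt(3)*y^4/4 - sqrt(3)*sin(sqrt(3)*y)


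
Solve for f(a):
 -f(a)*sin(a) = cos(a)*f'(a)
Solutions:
 f(a) = C1*cos(a)


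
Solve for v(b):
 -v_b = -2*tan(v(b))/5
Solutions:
 v(b) = pi - asin(C1*exp(2*b/5))
 v(b) = asin(C1*exp(2*b/5))


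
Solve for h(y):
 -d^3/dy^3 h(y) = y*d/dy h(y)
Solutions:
 h(y) = C1 + Integral(C2*airyai(-y) + C3*airybi(-y), y)


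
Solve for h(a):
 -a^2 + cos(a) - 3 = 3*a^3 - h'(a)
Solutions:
 h(a) = C1 + 3*a^4/4 + a^3/3 + 3*a - sin(a)


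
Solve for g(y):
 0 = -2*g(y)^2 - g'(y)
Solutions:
 g(y) = 1/(C1 + 2*y)


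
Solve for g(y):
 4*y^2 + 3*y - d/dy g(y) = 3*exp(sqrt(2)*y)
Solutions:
 g(y) = C1 + 4*y^3/3 + 3*y^2/2 - 3*sqrt(2)*exp(sqrt(2)*y)/2


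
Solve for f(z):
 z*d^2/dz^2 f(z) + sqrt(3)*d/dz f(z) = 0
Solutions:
 f(z) = C1 + C2*z^(1 - sqrt(3))


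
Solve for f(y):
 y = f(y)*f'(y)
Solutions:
 f(y) = -sqrt(C1 + y^2)
 f(y) = sqrt(C1 + y^2)


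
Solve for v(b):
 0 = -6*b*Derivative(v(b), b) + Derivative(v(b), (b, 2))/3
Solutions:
 v(b) = C1 + C2*erfi(3*b)


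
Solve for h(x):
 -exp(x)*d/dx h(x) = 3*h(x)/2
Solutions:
 h(x) = C1*exp(3*exp(-x)/2)


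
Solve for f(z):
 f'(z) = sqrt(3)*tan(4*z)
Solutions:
 f(z) = C1 - sqrt(3)*log(cos(4*z))/4


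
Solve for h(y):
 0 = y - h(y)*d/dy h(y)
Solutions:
 h(y) = -sqrt(C1 + y^2)
 h(y) = sqrt(C1 + y^2)


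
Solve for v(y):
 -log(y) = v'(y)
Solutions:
 v(y) = C1 - y*log(y) + y


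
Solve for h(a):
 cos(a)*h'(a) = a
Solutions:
 h(a) = C1 + Integral(a/cos(a), a)


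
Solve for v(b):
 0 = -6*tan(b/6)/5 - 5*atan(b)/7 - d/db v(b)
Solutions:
 v(b) = C1 - 5*b*atan(b)/7 + 5*log(b^2 + 1)/14 + 36*log(cos(b/6))/5


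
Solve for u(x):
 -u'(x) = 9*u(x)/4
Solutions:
 u(x) = C1*exp(-9*x/4)


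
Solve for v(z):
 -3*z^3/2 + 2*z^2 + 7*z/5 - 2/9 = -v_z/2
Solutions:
 v(z) = C1 + 3*z^4/4 - 4*z^3/3 - 7*z^2/5 + 4*z/9


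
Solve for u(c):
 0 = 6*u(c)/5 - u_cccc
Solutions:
 u(c) = C1*exp(-5^(3/4)*6^(1/4)*c/5) + C2*exp(5^(3/4)*6^(1/4)*c/5) + C3*sin(5^(3/4)*6^(1/4)*c/5) + C4*cos(5^(3/4)*6^(1/4)*c/5)


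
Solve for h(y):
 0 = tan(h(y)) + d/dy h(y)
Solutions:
 h(y) = pi - asin(C1*exp(-y))
 h(y) = asin(C1*exp(-y))


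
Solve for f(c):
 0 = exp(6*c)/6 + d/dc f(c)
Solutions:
 f(c) = C1 - exp(6*c)/36


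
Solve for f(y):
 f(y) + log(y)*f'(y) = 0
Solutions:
 f(y) = C1*exp(-li(y))


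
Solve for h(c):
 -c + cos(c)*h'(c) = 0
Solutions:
 h(c) = C1 + Integral(c/cos(c), c)


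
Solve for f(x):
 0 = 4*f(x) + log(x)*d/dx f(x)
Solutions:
 f(x) = C1*exp(-4*li(x))


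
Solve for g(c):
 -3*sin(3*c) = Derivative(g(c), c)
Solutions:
 g(c) = C1 + cos(3*c)


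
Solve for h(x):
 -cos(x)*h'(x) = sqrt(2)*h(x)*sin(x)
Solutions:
 h(x) = C1*cos(x)^(sqrt(2))


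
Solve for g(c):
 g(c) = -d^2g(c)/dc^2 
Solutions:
 g(c) = C1*sin(c) + C2*cos(c)


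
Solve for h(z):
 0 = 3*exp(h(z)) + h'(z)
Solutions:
 h(z) = log(1/(C1 + 3*z))


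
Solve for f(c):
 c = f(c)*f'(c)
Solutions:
 f(c) = -sqrt(C1 + c^2)
 f(c) = sqrt(C1 + c^2)


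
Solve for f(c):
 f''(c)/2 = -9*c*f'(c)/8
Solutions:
 f(c) = C1 + C2*erf(3*sqrt(2)*c/4)


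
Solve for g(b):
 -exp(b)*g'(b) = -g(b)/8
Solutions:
 g(b) = C1*exp(-exp(-b)/8)


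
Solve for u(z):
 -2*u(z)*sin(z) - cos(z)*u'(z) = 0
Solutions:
 u(z) = C1*cos(z)^2


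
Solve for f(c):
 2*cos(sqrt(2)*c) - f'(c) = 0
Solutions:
 f(c) = C1 + sqrt(2)*sin(sqrt(2)*c)


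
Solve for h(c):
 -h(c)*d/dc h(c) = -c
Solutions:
 h(c) = -sqrt(C1 + c^2)
 h(c) = sqrt(C1 + c^2)


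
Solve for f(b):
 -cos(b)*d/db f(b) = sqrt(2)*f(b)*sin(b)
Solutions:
 f(b) = C1*cos(b)^(sqrt(2))


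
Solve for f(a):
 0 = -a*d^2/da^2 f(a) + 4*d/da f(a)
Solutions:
 f(a) = C1 + C2*a^5


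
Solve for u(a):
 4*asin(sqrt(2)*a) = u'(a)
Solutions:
 u(a) = C1 + 4*a*asin(sqrt(2)*a) + 2*sqrt(2)*sqrt(1 - 2*a^2)


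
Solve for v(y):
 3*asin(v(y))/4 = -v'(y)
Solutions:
 Integral(1/asin(_y), (_y, v(y))) = C1 - 3*y/4


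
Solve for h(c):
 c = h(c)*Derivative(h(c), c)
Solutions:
 h(c) = -sqrt(C1 + c^2)
 h(c) = sqrt(C1 + c^2)


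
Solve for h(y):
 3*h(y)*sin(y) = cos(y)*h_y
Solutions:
 h(y) = C1/cos(y)^3


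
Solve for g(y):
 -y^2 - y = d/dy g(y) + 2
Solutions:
 g(y) = C1 - y^3/3 - y^2/2 - 2*y


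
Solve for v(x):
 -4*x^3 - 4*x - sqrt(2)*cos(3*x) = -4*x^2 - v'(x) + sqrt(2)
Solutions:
 v(x) = C1 + x^4 - 4*x^3/3 + 2*x^2 + sqrt(2)*x + sqrt(2)*sin(3*x)/3


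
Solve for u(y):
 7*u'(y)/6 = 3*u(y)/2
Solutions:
 u(y) = C1*exp(9*y/7)


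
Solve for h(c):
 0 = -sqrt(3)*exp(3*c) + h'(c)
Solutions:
 h(c) = C1 + sqrt(3)*exp(3*c)/3


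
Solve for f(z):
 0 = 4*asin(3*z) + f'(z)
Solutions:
 f(z) = C1 - 4*z*asin(3*z) - 4*sqrt(1 - 9*z^2)/3


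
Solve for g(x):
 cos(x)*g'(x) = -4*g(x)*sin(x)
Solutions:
 g(x) = C1*cos(x)^4


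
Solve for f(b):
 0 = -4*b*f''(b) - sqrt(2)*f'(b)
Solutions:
 f(b) = C1 + C2*b^(1 - sqrt(2)/4)


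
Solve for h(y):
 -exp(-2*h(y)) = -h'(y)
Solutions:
 h(y) = log(-sqrt(C1 + 2*y))
 h(y) = log(C1 + 2*y)/2


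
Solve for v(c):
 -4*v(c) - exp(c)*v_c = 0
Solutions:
 v(c) = C1*exp(4*exp(-c))


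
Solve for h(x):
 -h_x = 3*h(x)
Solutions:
 h(x) = C1*exp(-3*x)


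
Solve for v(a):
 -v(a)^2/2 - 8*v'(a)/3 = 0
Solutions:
 v(a) = 16/(C1 + 3*a)


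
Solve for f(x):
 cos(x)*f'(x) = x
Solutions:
 f(x) = C1 + Integral(x/cos(x), x)


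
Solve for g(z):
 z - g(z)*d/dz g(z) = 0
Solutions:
 g(z) = -sqrt(C1 + z^2)
 g(z) = sqrt(C1 + z^2)


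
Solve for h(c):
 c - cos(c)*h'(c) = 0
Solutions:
 h(c) = C1 + Integral(c/cos(c), c)


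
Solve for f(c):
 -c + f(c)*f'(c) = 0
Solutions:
 f(c) = -sqrt(C1 + c^2)
 f(c) = sqrt(C1 + c^2)


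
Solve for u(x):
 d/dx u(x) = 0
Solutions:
 u(x) = C1


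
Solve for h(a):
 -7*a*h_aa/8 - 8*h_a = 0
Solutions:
 h(a) = C1 + C2/a^(57/7)


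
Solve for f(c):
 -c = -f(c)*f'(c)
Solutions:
 f(c) = -sqrt(C1 + c^2)
 f(c) = sqrt(C1 + c^2)


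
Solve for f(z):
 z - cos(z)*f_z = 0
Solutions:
 f(z) = C1 + Integral(z/cos(z), z)


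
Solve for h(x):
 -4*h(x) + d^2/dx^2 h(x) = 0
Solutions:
 h(x) = C1*exp(-2*x) + C2*exp(2*x)


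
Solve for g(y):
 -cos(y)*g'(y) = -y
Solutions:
 g(y) = C1 + Integral(y/cos(y), y)


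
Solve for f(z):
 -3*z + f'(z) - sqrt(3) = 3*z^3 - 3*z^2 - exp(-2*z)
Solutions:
 f(z) = C1 + 3*z^4/4 - z^3 + 3*z^2/2 + sqrt(3)*z + exp(-2*z)/2


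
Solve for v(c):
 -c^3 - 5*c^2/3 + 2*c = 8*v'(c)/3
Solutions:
 v(c) = C1 - 3*c^4/32 - 5*c^3/24 + 3*c^2/8


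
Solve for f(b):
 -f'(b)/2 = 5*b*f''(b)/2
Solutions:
 f(b) = C1 + C2*b^(4/5)


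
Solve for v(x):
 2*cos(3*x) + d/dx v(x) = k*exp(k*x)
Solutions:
 v(x) = C1 + exp(k*x) - 2*sin(3*x)/3


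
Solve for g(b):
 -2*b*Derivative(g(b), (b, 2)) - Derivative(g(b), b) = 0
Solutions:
 g(b) = C1 + C2*sqrt(b)


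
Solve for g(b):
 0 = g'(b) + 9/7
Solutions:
 g(b) = C1 - 9*b/7


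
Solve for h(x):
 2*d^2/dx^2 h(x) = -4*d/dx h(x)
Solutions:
 h(x) = C1 + C2*exp(-2*x)


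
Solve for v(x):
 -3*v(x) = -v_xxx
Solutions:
 v(x) = C3*exp(3^(1/3)*x) + (C1*sin(3^(5/6)*x/2) + C2*cos(3^(5/6)*x/2))*exp(-3^(1/3)*x/2)


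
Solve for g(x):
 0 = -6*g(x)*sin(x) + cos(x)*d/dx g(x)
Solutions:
 g(x) = C1/cos(x)^6


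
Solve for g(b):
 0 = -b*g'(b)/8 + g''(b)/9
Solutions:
 g(b) = C1 + C2*erfi(3*b/4)


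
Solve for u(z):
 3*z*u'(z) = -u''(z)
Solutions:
 u(z) = C1 + C2*erf(sqrt(6)*z/2)


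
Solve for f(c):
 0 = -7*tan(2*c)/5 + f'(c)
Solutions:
 f(c) = C1 - 7*log(cos(2*c))/10


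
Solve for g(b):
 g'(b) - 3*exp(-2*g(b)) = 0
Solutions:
 g(b) = log(-sqrt(C1 + 6*b))
 g(b) = log(C1 + 6*b)/2


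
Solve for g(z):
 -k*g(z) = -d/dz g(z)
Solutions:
 g(z) = C1*exp(k*z)


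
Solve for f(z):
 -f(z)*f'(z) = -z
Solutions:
 f(z) = -sqrt(C1 + z^2)
 f(z) = sqrt(C1 + z^2)


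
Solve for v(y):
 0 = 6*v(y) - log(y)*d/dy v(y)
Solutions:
 v(y) = C1*exp(6*li(y))


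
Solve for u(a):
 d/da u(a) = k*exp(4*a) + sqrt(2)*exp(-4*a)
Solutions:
 u(a) = C1 + k*exp(4*a)/4 - sqrt(2)*exp(-4*a)/4


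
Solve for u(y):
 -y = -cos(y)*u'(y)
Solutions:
 u(y) = C1 + Integral(y/cos(y), y)


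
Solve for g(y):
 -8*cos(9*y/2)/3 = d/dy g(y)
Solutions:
 g(y) = C1 - 16*sin(9*y/2)/27


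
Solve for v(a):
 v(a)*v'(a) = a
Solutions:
 v(a) = -sqrt(C1 + a^2)
 v(a) = sqrt(C1 + a^2)


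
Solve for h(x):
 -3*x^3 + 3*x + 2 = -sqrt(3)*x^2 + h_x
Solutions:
 h(x) = C1 - 3*x^4/4 + sqrt(3)*x^3/3 + 3*x^2/2 + 2*x


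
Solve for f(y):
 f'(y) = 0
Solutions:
 f(y) = C1


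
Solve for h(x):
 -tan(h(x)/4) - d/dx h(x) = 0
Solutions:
 h(x) = -4*asin(C1*exp(-x/4)) + 4*pi
 h(x) = 4*asin(C1*exp(-x/4))


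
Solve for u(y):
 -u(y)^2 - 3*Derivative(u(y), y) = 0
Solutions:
 u(y) = 3/(C1 + y)


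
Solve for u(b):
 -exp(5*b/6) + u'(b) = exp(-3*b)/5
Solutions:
 u(b) = C1 + 6*exp(5*b/6)/5 - exp(-3*b)/15


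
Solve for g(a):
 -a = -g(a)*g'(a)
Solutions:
 g(a) = -sqrt(C1 + a^2)
 g(a) = sqrt(C1 + a^2)


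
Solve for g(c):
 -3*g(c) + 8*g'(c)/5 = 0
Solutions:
 g(c) = C1*exp(15*c/8)


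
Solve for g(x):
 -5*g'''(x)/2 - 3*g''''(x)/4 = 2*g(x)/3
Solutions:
 g(x) = C1*exp(x*(-5 + sqrt(8*6^(2/3)/(sqrt(5241) + 75)^(1/3) + 2*6^(1/3)*(sqrt(5241) + 75)^(1/3) + 25))/6)*sin(sqrt(2)*x*sqrt(-25 + 4*6^(2/3)/(sqrt(5241) + 75)^(1/3) + 6^(1/3)*(sqrt(5241) + 75)^(1/3) + 125/sqrt(8*6^(2/3)/(sqrt(5241) + 75)^(1/3) + 2*6^(1/3)*(sqrt(5241) + 75)^(1/3) + 25))/6) + C2*exp(x*(-5 + sqrt(8*6^(2/3)/(sqrt(5241) + 75)^(1/3) + 2*6^(1/3)*(sqrt(5241) + 75)^(1/3) + 25))/6)*cos(sqrt(2)*x*sqrt(-25 + 4*6^(2/3)/(sqrt(5241) + 75)^(1/3) + 6^(1/3)*(sqrt(5241) + 75)^(1/3) + 125/sqrt(8*6^(2/3)/(sqrt(5241) + 75)^(1/3) + 2*6^(1/3)*(sqrt(5241) + 75)^(1/3) + 25))/6) + C3*exp(-x*(5 + sqrt(8*6^(2/3)/(sqrt(5241) + 75)^(1/3) + 2*6^(1/3)*(sqrt(5241) + 75)^(1/3) + 25) + sqrt(2)*sqrt(-6^(1/3)*(sqrt(5241) + 75)^(1/3) - 4*6^(2/3)/(sqrt(5241) + 75)^(1/3) + 125/sqrt(8*6^(2/3)/(sqrt(5241) + 75)^(1/3) + 2*6^(1/3)*(sqrt(5241) + 75)^(1/3) + 25) + 25))/6) + C4*exp(x*(-sqrt(8*6^(2/3)/(sqrt(5241) + 75)^(1/3) + 2*6^(1/3)*(sqrt(5241) + 75)^(1/3) + 25) - 5 + sqrt(2)*sqrt(-6^(1/3)*(sqrt(5241) + 75)^(1/3) - 4*6^(2/3)/(sqrt(5241) + 75)^(1/3) + 125/sqrt(8*6^(2/3)/(sqrt(5241) + 75)^(1/3) + 2*6^(1/3)*(sqrt(5241) + 75)^(1/3) + 25) + 25))/6)


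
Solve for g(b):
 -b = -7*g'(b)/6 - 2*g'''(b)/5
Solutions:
 g(b) = C1 + C2*sin(sqrt(105)*b/6) + C3*cos(sqrt(105)*b/6) + 3*b^2/7


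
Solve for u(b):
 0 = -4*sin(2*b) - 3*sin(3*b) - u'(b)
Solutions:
 u(b) = C1 + 2*cos(2*b) + cos(3*b)


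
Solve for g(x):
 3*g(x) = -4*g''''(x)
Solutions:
 g(x) = (C1*sin(3^(1/4)*x/2) + C2*cos(3^(1/4)*x/2))*exp(-3^(1/4)*x/2) + (C3*sin(3^(1/4)*x/2) + C4*cos(3^(1/4)*x/2))*exp(3^(1/4)*x/2)


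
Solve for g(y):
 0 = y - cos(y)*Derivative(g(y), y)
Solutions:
 g(y) = C1 + Integral(y/cos(y), y)


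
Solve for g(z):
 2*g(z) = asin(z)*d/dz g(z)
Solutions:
 g(z) = C1*exp(2*Integral(1/asin(z), z))


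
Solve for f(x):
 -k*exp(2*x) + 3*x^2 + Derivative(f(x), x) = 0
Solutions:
 f(x) = C1 + k*exp(2*x)/2 - x^3


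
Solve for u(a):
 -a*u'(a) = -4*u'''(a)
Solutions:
 u(a) = C1 + Integral(C2*airyai(2^(1/3)*a/2) + C3*airybi(2^(1/3)*a/2), a)


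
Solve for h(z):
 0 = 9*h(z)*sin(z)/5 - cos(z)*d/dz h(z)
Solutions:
 h(z) = C1/cos(z)^(9/5)


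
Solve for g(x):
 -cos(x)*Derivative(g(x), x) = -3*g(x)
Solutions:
 g(x) = C1*(sin(x) + 1)^(3/2)/(sin(x) - 1)^(3/2)


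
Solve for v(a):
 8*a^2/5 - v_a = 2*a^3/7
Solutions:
 v(a) = C1 - a^4/14 + 8*a^3/15


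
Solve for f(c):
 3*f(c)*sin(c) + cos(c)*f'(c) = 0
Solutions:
 f(c) = C1*cos(c)^3


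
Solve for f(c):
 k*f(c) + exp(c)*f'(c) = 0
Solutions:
 f(c) = C1*exp(k*exp(-c))


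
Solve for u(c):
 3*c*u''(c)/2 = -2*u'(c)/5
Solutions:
 u(c) = C1 + C2*c^(11/15)


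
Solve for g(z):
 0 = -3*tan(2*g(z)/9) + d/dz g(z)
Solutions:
 g(z) = -9*asin(C1*exp(2*z/3))/2 + 9*pi/2
 g(z) = 9*asin(C1*exp(2*z/3))/2


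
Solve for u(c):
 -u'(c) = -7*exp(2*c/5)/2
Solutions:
 u(c) = C1 + 35*exp(2*c/5)/4


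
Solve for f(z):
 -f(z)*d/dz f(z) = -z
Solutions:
 f(z) = -sqrt(C1 + z^2)
 f(z) = sqrt(C1 + z^2)


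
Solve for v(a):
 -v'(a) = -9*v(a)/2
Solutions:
 v(a) = C1*exp(9*a/2)


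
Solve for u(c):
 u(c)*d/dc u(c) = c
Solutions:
 u(c) = -sqrt(C1 + c^2)
 u(c) = sqrt(C1 + c^2)


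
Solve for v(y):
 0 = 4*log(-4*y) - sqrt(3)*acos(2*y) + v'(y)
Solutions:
 v(y) = C1 - 4*y*log(-y) - 8*y*log(2) + 4*y + sqrt(3)*(y*acos(2*y) - sqrt(1 - 4*y^2)/2)


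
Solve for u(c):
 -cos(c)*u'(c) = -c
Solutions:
 u(c) = C1 + Integral(c/cos(c), c)


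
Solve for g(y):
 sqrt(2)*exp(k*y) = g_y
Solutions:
 g(y) = C1 + sqrt(2)*exp(k*y)/k


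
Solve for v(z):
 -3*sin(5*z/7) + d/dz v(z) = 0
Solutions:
 v(z) = C1 - 21*cos(5*z/7)/5


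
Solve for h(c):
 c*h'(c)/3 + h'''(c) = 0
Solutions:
 h(c) = C1 + Integral(C2*airyai(-3^(2/3)*c/3) + C3*airybi(-3^(2/3)*c/3), c)


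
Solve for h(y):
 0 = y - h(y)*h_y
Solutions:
 h(y) = -sqrt(C1 + y^2)
 h(y) = sqrt(C1 + y^2)


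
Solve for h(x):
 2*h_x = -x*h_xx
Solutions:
 h(x) = C1 + C2/x


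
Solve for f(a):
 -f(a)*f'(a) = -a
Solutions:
 f(a) = -sqrt(C1 + a^2)
 f(a) = sqrt(C1 + a^2)


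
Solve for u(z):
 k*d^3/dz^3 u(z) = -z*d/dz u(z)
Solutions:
 u(z) = C1 + Integral(C2*airyai(z*(-1/k)^(1/3)) + C3*airybi(z*(-1/k)^(1/3)), z)


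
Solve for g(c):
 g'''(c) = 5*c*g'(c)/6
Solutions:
 g(c) = C1 + Integral(C2*airyai(5^(1/3)*6^(2/3)*c/6) + C3*airybi(5^(1/3)*6^(2/3)*c/6), c)


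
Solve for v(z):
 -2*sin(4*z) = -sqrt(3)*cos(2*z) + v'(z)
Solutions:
 v(z) = C1 + sqrt(3)*sin(2*z)/2 + cos(4*z)/2


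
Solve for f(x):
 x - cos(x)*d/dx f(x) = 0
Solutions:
 f(x) = C1 + Integral(x/cos(x), x)


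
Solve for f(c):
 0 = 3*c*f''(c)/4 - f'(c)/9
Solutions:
 f(c) = C1 + C2*c^(31/27)


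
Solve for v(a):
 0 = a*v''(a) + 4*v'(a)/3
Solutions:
 v(a) = C1 + C2/a^(1/3)


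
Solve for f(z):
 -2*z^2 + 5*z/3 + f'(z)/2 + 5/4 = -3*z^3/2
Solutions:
 f(z) = C1 - 3*z^4/4 + 4*z^3/3 - 5*z^2/3 - 5*z/2


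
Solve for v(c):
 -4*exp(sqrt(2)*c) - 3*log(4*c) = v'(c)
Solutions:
 v(c) = C1 - 3*c*log(c) + 3*c*(1 - 2*log(2)) - 2*sqrt(2)*exp(sqrt(2)*c)


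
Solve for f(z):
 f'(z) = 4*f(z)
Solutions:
 f(z) = C1*exp(4*z)


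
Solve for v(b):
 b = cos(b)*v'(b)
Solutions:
 v(b) = C1 + Integral(b/cos(b), b)


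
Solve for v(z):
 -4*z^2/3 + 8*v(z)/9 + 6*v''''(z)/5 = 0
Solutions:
 v(z) = 3*z^2/2 + (C1*sin(15^(1/4)*z/3) + C2*cos(15^(1/4)*z/3))*exp(-15^(1/4)*z/3) + (C3*sin(15^(1/4)*z/3) + C4*cos(15^(1/4)*z/3))*exp(15^(1/4)*z/3)


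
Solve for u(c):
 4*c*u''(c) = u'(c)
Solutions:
 u(c) = C1 + C2*c^(5/4)


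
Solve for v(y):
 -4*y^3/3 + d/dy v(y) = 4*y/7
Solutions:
 v(y) = C1 + y^4/3 + 2*y^2/7


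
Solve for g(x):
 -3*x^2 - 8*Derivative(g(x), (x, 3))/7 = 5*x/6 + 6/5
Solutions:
 g(x) = C1 + C2*x + C3*x^2 - 7*x^5/160 - 35*x^4/1152 - 7*x^3/40


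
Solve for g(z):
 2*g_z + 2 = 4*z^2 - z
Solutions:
 g(z) = C1 + 2*z^3/3 - z^2/4 - z


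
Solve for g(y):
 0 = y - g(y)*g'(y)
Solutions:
 g(y) = -sqrt(C1 + y^2)
 g(y) = sqrt(C1 + y^2)


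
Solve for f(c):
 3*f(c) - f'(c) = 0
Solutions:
 f(c) = C1*exp(3*c)


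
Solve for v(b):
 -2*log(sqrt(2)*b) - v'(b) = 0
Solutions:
 v(b) = C1 - 2*b*log(b) - b*log(2) + 2*b


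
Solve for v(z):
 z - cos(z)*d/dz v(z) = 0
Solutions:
 v(z) = C1 + Integral(z/cos(z), z)


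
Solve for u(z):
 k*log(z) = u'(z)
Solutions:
 u(z) = C1 + k*z*log(z) - k*z


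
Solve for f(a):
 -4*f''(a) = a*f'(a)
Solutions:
 f(a) = C1 + C2*erf(sqrt(2)*a/4)


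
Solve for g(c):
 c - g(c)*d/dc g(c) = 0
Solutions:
 g(c) = -sqrt(C1 + c^2)
 g(c) = sqrt(C1 + c^2)


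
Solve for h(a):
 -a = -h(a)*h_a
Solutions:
 h(a) = -sqrt(C1 + a^2)
 h(a) = sqrt(C1 + a^2)


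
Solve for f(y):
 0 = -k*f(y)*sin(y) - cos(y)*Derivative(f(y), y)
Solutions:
 f(y) = C1*exp(k*log(cos(y)))


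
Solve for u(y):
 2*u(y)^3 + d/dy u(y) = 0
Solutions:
 u(y) = -sqrt(2)*sqrt(-1/(C1 - 2*y))/2
 u(y) = sqrt(2)*sqrt(-1/(C1 - 2*y))/2


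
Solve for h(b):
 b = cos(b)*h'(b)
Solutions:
 h(b) = C1 + Integral(b/cos(b), b)


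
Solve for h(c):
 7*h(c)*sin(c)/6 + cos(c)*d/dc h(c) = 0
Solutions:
 h(c) = C1*cos(c)^(7/6)


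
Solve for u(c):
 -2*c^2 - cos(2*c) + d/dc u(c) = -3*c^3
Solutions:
 u(c) = C1 - 3*c^4/4 + 2*c^3/3 + sin(2*c)/2


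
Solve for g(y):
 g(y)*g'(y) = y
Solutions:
 g(y) = -sqrt(C1 + y^2)
 g(y) = sqrt(C1 + y^2)


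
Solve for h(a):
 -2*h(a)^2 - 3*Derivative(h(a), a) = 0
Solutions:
 h(a) = 3/(C1 + 2*a)


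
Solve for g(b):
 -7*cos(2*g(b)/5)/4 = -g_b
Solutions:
 -7*b/4 - 5*log(sin(2*g(b)/5) - 1)/4 + 5*log(sin(2*g(b)/5) + 1)/4 = C1


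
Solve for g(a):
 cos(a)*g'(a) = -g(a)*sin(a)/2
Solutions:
 g(a) = C1*sqrt(cos(a))


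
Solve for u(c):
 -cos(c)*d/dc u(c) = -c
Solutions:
 u(c) = C1 + Integral(c/cos(c), c)


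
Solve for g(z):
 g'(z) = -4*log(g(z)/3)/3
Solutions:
 -3*Integral(1/(-log(_y) + log(3)), (_y, g(z)))/4 = C1 - z


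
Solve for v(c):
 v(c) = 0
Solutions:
 v(c) = 0


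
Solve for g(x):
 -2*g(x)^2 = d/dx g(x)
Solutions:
 g(x) = 1/(C1 + 2*x)


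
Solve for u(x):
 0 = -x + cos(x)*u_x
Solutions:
 u(x) = C1 + Integral(x/cos(x), x)


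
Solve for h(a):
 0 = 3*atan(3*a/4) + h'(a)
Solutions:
 h(a) = C1 - 3*a*atan(3*a/4) + 2*log(9*a^2 + 16)


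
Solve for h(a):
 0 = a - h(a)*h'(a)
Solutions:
 h(a) = -sqrt(C1 + a^2)
 h(a) = sqrt(C1 + a^2)


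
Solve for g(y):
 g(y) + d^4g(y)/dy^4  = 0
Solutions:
 g(y) = (C1*sin(sqrt(2)*y/2) + C2*cos(sqrt(2)*y/2))*exp(-sqrt(2)*y/2) + (C3*sin(sqrt(2)*y/2) + C4*cos(sqrt(2)*y/2))*exp(sqrt(2)*y/2)


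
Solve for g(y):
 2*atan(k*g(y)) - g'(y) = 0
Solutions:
 Integral(1/atan(_y*k), (_y, g(y))) = C1 + 2*y


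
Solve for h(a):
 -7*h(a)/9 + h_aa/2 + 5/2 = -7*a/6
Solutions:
 h(a) = C1*exp(-sqrt(14)*a/3) + C2*exp(sqrt(14)*a/3) + 3*a/2 + 45/14


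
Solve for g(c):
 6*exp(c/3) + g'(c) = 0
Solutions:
 g(c) = C1 - 18*exp(c/3)


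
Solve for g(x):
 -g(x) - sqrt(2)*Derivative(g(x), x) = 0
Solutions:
 g(x) = C1*exp(-sqrt(2)*x/2)


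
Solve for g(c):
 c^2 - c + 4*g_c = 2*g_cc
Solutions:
 g(c) = C1 + C2*exp(2*c) - c^3/12


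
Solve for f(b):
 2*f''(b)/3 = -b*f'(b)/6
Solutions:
 f(b) = C1 + C2*erf(sqrt(2)*b/4)


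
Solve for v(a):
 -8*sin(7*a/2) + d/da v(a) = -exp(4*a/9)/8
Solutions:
 v(a) = C1 - 9*exp(4*a/9)/32 - 16*cos(7*a/2)/7


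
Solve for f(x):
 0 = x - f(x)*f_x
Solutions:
 f(x) = -sqrt(C1 + x^2)
 f(x) = sqrt(C1 + x^2)


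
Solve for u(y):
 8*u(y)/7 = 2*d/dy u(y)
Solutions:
 u(y) = C1*exp(4*y/7)


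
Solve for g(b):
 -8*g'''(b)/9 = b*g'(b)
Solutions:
 g(b) = C1 + Integral(C2*airyai(-3^(2/3)*b/2) + C3*airybi(-3^(2/3)*b/2), b)
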